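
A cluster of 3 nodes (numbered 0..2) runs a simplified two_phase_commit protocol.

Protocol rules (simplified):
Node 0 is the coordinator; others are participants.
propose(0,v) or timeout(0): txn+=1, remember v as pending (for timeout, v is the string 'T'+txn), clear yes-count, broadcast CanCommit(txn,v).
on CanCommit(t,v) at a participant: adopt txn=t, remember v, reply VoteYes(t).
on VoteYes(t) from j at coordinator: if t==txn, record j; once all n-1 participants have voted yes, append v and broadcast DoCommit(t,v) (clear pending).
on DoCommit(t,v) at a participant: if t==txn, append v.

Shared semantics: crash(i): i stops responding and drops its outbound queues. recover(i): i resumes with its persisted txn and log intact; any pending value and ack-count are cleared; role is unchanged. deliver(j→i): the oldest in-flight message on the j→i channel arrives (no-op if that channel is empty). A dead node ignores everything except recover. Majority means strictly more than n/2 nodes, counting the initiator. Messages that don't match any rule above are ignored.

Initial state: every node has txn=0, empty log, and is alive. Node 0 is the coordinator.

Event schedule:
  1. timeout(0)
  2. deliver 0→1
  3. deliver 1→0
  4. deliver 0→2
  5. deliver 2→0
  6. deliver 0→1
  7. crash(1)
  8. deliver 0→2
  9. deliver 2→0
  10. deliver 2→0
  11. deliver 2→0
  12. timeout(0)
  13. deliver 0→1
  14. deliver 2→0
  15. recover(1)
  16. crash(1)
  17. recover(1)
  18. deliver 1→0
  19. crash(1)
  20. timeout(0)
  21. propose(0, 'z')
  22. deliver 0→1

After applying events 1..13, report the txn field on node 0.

step 1 timeout(0): 0={coor,t=1,log=-}
step 2 deliver 0→1: 1={part,t=1,log=-}
step 3 deliver 1→0: —
step 4 deliver 0→2: 2={part,t=1,log=-}
step 5 deliver 2→0: 0={coor,t=1,log=T1}
step 6 deliver 0→1: 1={part,t=1,log=T1}
step 7 crash(1): 1={✗part,t=1,log=T1}
step 8 deliver 0→2: 2={part,t=1,log=T1}
step 9 deliver 2→0: —
step 10 deliver 2→0: —
step 11 deliver 2→0: —
step 12 timeout(0): 0={coor,t=2,log=T1}
step 13 deliver 0→1: —

2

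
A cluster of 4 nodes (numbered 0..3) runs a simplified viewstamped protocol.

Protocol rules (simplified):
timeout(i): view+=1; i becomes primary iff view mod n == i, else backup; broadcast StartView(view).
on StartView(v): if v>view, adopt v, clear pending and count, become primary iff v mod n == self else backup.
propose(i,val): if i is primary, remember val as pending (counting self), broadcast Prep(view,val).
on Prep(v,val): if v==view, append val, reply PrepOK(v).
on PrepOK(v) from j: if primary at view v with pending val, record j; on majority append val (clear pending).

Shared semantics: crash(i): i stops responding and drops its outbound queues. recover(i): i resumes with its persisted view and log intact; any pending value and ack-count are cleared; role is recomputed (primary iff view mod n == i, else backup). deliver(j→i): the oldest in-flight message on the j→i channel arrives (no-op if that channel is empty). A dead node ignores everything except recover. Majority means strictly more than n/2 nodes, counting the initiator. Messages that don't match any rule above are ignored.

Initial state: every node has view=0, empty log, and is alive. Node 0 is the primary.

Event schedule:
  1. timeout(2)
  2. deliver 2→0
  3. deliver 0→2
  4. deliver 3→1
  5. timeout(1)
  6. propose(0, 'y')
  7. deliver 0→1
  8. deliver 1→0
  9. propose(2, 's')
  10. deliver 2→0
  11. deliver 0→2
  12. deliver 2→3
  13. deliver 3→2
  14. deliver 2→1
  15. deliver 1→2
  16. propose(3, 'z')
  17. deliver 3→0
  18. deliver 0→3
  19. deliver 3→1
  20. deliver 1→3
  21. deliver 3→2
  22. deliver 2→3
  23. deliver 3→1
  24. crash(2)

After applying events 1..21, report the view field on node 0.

1

after 1 — timeout(2): n2:back/v1/[-]
after 2 — deliver 2→0: n0:back/v1/[-]
after 3 — deliver 0→2: ·
after 4 — deliver 3→1: ·
after 5 — timeout(1): n1:prim/v1/[-]
after 6 — propose(0,'y'): ·
after 7 — deliver 0→1: ·
after 8 — deliver 1→0: ·
after 9 — propose(2,'s'): ·
after 10 — deliver 2→0: ·
after 11 — deliver 0→2: ·
after 12 — deliver 2→3: n3:back/v1/[-]
after 13 — deliver 3→2: ·
after 14 — deliver 2→1: ·
after 15 — deliver 1→2: ·
after 16 — propose(3,'z'): ·
after 17 — deliver 3→0: ·
after 18 — deliver 0→3: ·
after 19 — deliver 3→1: ·
after 20 — deliver 1→3: ·
after 21 — deliver 3→2: ·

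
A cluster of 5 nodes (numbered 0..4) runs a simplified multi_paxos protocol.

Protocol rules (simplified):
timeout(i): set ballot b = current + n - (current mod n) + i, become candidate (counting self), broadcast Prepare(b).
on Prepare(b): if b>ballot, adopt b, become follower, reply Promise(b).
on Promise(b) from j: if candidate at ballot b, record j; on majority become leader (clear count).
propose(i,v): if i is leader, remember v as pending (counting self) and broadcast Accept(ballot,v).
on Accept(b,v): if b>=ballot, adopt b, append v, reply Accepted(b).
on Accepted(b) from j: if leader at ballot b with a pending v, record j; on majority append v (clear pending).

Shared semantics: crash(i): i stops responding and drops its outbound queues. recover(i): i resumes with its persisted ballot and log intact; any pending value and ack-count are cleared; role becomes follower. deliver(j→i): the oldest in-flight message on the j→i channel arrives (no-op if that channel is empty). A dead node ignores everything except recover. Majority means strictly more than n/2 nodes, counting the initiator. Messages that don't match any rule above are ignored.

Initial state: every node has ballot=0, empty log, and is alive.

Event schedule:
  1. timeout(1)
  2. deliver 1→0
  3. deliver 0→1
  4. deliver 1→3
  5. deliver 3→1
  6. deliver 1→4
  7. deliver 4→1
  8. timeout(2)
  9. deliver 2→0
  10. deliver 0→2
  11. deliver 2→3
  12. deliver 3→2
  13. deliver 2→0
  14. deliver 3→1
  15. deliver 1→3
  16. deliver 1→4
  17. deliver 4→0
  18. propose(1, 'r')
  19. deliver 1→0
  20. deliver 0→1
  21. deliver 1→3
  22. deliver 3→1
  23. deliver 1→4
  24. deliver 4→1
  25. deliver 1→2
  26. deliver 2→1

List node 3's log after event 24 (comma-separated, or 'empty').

step 1 timeout(1): 1={cand,b=6,log=-}
step 2 deliver 1→0: 0={foll,b=6,log=-}
step 3 deliver 0→1: —
step 4 deliver 1→3: 3={foll,b=6,log=-}
step 5 deliver 3→1: 1={lead,b=6,log=-}
step 6 deliver 1→4: 4={foll,b=6,log=-}
step 7 deliver 4→1: —
step 8 timeout(2): 2={cand,b=7,log=-}
step 9 deliver 2→0: 0={foll,b=7,log=-}
step 10 deliver 0→2: —
step 11 deliver 2→3: 3={foll,b=7,log=-}
step 12 deliver 3→2: 2={lead,b=7,log=-}
step 13 deliver 2→0: —
step 14 deliver 3→1: —
step 15 deliver 1→3: —
step 16 deliver 1→4: —
step 17 deliver 4→0: —
step 18 propose(1,'r'): —
step 19 deliver 1→0: —
step 20 deliver 0→1: —
step 21 deliver 1→3: —
step 22 deliver 3→1: —
step 23 deliver 1→4: 4={foll,b=6,log=r}
step 24 deliver 4→1: —

empty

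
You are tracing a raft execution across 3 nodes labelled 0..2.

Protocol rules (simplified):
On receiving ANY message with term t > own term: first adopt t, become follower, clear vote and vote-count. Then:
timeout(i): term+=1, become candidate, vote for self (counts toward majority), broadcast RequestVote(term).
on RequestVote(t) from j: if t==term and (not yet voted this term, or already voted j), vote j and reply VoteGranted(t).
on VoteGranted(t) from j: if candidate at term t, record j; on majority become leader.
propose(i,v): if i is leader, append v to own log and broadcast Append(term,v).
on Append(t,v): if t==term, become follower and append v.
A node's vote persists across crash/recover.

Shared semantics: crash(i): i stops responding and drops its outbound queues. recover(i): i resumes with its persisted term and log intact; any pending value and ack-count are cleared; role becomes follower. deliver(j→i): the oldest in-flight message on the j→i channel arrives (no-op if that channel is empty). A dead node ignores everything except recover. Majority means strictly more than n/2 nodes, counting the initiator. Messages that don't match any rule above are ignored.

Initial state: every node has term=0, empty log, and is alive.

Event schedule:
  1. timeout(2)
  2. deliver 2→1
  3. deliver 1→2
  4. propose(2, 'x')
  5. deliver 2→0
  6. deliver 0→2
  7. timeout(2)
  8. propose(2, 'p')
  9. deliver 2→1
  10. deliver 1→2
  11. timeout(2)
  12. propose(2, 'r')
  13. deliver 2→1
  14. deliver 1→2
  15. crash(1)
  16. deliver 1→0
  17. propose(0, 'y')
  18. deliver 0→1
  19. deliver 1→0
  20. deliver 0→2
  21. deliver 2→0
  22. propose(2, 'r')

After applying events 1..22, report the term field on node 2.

3

step 1 timeout(2): 2={cand,t=1,log=-}
step 2 deliver 2→1: 1={foll,t=1,log=-}
step 3 deliver 1→2: 2={lead,t=1,log=-}
step 4 propose(2,'x'): 2={lead,t=1,log=x}
step 5 deliver 2→0: 0={foll,t=1,log=-}
step 6 deliver 0→2: —
step 7 timeout(2): 2={cand,t=2,log=x}
step 8 propose(2,'p'): —
step 9 deliver 2→1: 1={foll,t=1,log=x}
step 10 deliver 1→2: —
step 11 timeout(2): 2={cand,t=3,log=x}
step 12 propose(2,'r'): —
step 13 deliver 2→1: 1={foll,t=2,log=x}
step 14 deliver 1→2: —
step 15 crash(1): 1={✗foll,t=2,log=x}
step 16 deliver 1→0: —
step 17 propose(0,'y'): —
step 18 deliver 0→1: —
step 19 deliver 1→0: —
step 20 deliver 0→2: —
step 21 deliver 2→0: 0={foll,t=1,log=x}
step 22 propose(2,'r'): —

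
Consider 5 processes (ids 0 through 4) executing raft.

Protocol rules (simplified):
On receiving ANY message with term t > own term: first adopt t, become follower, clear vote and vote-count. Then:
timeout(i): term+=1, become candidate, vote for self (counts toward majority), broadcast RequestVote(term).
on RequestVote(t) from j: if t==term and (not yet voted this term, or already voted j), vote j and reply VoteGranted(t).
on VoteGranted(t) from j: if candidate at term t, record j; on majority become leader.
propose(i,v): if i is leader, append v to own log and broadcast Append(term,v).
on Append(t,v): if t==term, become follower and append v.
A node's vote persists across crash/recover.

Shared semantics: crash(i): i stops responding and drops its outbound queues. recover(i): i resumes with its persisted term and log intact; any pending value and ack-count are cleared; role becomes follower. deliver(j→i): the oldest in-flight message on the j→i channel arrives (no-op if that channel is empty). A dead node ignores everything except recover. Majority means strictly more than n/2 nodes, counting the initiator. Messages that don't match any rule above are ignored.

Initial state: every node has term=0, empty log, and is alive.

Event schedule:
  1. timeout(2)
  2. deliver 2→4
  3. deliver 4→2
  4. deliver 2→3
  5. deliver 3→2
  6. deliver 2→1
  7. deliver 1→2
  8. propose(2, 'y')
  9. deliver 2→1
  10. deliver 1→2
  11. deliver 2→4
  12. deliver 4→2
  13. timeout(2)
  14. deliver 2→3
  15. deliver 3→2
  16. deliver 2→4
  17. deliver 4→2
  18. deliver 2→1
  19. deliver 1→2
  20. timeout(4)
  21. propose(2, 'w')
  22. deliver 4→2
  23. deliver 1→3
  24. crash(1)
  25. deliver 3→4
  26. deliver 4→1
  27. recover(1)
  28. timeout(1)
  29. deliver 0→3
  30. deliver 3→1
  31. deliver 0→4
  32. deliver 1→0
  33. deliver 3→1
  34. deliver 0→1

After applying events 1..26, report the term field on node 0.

0

[1] timeout(2) → N2(cand t1 [-])
[2] deliver 2→4 → N4(foll t1 [-])
[3] deliver 4→2 → ∅
[4] deliver 2→3 → N3(foll t1 [-])
[5] deliver 3→2 → N2(lead t1 [-])
[6] deliver 2→1 → N1(foll t1 [-])
[7] deliver 1→2 → ∅
[8] propose(2,'y') → N2(lead t1 [y])
[9] deliver 2→1 → N1(foll t1 [y])
[10] deliver 1→2 → ∅
[11] deliver 2→4 → N4(foll t1 [y])
[12] deliver 4→2 → ∅
[13] timeout(2) → N2(cand t2 [y])
[14] deliver 2→3 → N3(foll t1 [y])
[15] deliver 3→2 → ∅
[16] deliver 2→4 → N4(foll t2 [y])
[17] deliver 4→2 → ∅
[18] deliver 2→1 → N1(foll t2 [y])
[19] deliver 1→2 → N2(lead t2 [y])
[20] timeout(4) → N4(cand t3 [y])
[21] propose(2,'w') → N2(lead t2 [y,w])
[22] deliver 4→2 → N2(foll t3 [y,w])
[23] deliver 1→3 → ∅
[24] crash(1) → N1(✗foll t2 [y])
[25] deliver 3→4 → ∅
[26] deliver 4→1 → ∅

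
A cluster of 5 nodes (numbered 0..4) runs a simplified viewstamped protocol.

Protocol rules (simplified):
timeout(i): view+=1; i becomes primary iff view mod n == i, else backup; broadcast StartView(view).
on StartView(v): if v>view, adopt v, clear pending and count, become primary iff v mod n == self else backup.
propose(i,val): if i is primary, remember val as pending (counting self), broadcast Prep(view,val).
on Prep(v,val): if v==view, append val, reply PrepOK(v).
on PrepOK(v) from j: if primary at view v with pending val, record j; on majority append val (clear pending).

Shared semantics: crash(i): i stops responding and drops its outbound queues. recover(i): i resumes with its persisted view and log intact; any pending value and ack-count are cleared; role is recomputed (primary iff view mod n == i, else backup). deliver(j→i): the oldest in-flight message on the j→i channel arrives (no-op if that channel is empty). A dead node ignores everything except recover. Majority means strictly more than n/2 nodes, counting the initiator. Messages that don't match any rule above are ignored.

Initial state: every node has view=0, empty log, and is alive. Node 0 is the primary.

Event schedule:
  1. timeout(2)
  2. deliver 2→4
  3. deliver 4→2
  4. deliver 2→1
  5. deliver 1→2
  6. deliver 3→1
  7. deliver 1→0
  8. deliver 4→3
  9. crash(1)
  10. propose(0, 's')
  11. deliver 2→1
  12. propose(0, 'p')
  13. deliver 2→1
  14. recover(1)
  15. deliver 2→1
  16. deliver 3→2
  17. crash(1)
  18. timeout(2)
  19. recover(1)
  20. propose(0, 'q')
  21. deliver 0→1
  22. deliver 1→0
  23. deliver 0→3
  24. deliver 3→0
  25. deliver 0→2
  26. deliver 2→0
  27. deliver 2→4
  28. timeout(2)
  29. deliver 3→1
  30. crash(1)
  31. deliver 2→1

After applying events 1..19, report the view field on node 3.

step 1 timeout(2): 2={back,v=1,log=-}
step 2 deliver 2→4: 4={back,v=1,log=-}
step 3 deliver 4→2: —
step 4 deliver 2→1: 1={prim,v=1,log=-}
step 5 deliver 1→2: —
step 6 deliver 3→1: —
step 7 deliver 1→0: —
step 8 deliver 4→3: —
step 9 crash(1): 1={✗prim,v=1,log=-}
step 10 propose(0,'s'): —
step 11 deliver 2→1: —
step 12 propose(0,'p'): —
step 13 deliver 2→1: —
step 14 recover(1): 1={prim,v=1,log=-}
step 15 deliver 2→1: —
step 16 deliver 3→2: —
step 17 crash(1): 1={✗prim,v=1,log=-}
step 18 timeout(2): 2={prim,v=2,log=-}
step 19 recover(1): 1={prim,v=1,log=-}

0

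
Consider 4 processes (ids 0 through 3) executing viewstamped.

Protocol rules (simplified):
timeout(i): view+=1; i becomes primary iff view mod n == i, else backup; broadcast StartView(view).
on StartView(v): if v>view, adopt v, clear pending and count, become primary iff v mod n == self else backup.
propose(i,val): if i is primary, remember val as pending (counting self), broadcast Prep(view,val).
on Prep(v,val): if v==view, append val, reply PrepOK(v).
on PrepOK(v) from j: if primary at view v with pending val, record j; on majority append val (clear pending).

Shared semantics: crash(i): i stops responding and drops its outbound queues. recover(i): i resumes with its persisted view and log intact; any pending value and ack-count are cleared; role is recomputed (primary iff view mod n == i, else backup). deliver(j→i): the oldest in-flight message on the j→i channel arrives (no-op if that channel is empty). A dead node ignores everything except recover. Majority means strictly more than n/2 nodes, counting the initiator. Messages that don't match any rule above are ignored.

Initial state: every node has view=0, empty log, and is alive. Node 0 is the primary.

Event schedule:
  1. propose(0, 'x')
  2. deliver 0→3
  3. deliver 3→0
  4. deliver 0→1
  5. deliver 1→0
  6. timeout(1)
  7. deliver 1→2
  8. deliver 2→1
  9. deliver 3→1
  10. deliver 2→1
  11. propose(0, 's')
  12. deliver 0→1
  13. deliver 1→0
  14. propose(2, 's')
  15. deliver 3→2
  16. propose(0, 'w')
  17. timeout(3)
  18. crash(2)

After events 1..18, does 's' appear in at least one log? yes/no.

no

after 1 — propose(0,'x'): ·
after 2 — deliver 0→3: n3:back/v0/[x]
after 3 — deliver 3→0: ·
after 4 — deliver 0→1: n1:back/v0/[x]
after 5 — deliver 1→0: n0:prim/v0/[x]
after 6 — timeout(1): n1:prim/v1/[x]
after 7 — deliver 1→2: n2:back/v1/[-]
after 8 — deliver 2→1: ·
after 9 — deliver 3→1: ·
after 10 — deliver 2→1: ·
after 11 — propose(0,'s'): ·
after 12 — deliver 0→1: ·
after 13 — deliver 1→0: n0:back/v1/[x]
after 14 — propose(2,'s'): ·
after 15 — deliver 3→2: ·
after 16 — propose(0,'w'): ·
after 17 — timeout(3): n3:back/v1/[x]
after 18 — crash(2): n2:✗back/v1/[-]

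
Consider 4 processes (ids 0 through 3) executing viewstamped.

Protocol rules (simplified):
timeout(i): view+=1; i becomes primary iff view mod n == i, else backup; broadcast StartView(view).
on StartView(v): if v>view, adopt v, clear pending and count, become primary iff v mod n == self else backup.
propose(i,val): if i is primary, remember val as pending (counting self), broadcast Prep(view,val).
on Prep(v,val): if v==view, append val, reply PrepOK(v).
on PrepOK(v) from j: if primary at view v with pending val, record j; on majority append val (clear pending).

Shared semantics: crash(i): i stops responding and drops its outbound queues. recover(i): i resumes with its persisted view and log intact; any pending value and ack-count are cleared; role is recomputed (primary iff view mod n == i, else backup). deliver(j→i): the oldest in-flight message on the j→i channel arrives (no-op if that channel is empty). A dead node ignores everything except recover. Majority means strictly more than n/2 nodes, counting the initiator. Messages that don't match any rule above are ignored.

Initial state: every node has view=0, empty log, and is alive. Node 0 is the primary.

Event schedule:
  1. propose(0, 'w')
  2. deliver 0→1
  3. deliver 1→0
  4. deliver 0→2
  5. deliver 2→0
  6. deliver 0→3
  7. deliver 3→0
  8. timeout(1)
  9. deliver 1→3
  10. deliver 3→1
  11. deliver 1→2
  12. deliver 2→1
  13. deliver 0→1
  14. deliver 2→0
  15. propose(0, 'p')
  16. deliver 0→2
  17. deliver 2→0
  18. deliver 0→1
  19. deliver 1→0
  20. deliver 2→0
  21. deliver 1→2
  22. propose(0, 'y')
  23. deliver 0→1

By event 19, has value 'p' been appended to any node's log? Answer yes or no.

no

1. propose(0,'w'):  nop
2. deliver 0→1:  <1:back v0 w>
3. deliver 1→0:  nop
4. deliver 0→2:  <2:back v0 w>
5. deliver 2→0:  <0:prim v0 w>
6. deliver 0→3:  <3:back v0 w>
7. deliver 3→0:  nop
8. timeout(1):  <1:prim v1 w>
9. deliver 1→3:  <3:back v1 w>
10. deliver 3→1:  nop
11. deliver 1→2:  <2:back v1 w>
12. deliver 2→1:  nop
13. deliver 0→1:  nop
14. deliver 2→0:  nop
15. propose(0,'p'):  nop
16. deliver 0→2:  nop
17. deliver 2→0:  nop
18. deliver 0→1:  nop
19. deliver 1→0:  <0:back v1 w>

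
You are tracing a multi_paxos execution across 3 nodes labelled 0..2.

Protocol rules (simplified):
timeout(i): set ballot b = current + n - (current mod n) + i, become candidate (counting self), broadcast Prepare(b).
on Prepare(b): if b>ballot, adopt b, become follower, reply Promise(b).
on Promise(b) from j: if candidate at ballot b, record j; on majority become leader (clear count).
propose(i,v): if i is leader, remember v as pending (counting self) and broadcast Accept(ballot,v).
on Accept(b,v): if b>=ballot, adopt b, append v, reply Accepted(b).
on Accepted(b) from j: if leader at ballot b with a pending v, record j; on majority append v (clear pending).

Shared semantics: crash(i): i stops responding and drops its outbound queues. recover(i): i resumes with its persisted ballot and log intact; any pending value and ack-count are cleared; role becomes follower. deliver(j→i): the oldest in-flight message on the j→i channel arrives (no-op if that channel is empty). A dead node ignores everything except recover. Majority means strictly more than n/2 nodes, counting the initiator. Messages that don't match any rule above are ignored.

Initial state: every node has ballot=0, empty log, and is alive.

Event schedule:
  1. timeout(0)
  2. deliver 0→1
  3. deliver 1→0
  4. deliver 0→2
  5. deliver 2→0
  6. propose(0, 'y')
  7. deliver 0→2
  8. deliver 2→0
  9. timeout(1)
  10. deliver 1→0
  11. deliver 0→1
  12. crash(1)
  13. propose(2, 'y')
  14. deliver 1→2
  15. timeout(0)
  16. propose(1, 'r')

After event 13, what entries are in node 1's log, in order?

empty

after 1 — timeout(0): n0:cand/b3/[-]
after 2 — deliver 0→1: n1:foll/b3/[-]
after 3 — deliver 1→0: n0:lead/b3/[-]
after 4 — deliver 0→2: n2:foll/b3/[-]
after 5 — deliver 2→0: ·
after 6 — propose(0,'y'): ·
after 7 — deliver 0→2: n2:foll/b3/[y]
after 8 — deliver 2→0: n0:lead/b3/[y]
after 9 — timeout(1): n1:cand/b7/[-]
after 10 — deliver 1→0: n0:foll/b7/[y]
after 11 — deliver 0→1: ·
after 12 — crash(1): n1:✗cand/b7/[-]
after 13 — propose(2,'y'): ·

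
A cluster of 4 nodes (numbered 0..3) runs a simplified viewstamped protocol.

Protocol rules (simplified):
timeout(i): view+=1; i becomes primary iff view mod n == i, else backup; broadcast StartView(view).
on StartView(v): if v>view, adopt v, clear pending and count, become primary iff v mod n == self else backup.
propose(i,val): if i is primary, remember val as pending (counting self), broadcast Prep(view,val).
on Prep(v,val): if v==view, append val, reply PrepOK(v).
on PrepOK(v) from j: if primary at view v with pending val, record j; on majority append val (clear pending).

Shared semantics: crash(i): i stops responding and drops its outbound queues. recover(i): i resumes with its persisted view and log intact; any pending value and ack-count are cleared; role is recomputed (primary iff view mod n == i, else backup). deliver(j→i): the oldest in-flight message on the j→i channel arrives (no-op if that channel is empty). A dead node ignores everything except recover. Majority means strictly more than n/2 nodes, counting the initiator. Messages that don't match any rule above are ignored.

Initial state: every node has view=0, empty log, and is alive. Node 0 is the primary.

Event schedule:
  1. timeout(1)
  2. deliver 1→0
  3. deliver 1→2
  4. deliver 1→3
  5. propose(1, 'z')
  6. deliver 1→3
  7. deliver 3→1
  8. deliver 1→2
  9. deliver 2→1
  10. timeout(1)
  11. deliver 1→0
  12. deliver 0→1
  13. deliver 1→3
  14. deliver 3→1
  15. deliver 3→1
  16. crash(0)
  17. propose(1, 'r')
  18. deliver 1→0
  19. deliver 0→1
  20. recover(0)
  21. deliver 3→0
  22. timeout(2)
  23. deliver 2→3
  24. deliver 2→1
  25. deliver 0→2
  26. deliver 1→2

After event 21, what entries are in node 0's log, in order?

z

1. timeout(1):  <1:prim v1 ->
2. deliver 1→0:  <0:back v1 ->
3. deliver 1→2:  <2:back v1 ->
4. deliver 1→3:  <3:back v1 ->
5. propose(1,'z'):  nop
6. deliver 1→3:  <3:back v1 z>
7. deliver 3→1:  nop
8. deliver 1→2:  <2:back v1 z>
9. deliver 2→1:  <1:prim v1 z>
10. timeout(1):  <1:back v2 z>
11. deliver 1→0:  <0:back v1 z>
12. deliver 0→1:  nop
13. deliver 1→3:  <3:back v2 z>
14. deliver 3→1:  nop
15. deliver 3→1:  nop
16. crash(0):  <0:✗back v1 z>
17. propose(1,'r'):  nop
18. deliver 1→0:  nop
19. deliver 0→1:  nop
20. recover(0):  <0:back v1 z>
21. deliver 3→0:  nop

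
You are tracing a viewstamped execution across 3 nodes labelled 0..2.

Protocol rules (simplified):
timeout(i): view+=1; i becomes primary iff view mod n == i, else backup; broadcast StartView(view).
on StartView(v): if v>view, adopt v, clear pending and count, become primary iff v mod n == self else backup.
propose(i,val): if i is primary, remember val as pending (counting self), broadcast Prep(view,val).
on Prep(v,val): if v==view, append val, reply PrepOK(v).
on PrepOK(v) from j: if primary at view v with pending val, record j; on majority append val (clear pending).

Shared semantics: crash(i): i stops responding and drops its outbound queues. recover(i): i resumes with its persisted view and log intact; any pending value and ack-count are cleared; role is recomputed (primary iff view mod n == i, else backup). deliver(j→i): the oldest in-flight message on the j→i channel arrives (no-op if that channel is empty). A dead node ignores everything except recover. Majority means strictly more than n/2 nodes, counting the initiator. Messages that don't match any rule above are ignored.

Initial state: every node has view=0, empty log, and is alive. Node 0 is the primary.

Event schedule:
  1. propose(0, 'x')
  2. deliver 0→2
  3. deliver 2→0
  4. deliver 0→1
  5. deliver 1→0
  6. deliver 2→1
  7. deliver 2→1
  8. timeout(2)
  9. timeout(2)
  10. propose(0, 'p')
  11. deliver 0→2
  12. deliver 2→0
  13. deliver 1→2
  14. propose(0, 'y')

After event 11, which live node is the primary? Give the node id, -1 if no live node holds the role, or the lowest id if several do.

after 1 — propose(0,'x'): ·
after 2 — deliver 0→2: n2:back/v0/[x]
after 3 — deliver 2→0: n0:prim/v0/[x]
after 4 — deliver 0→1: n1:back/v0/[x]
after 5 — deliver 1→0: ·
after 6 — deliver 2→1: ·
after 7 — deliver 2→1: ·
after 8 — timeout(2): n2:back/v1/[x]
after 9 — timeout(2): n2:prim/v2/[x]
after 10 — propose(0,'p'): ·
after 11 — deliver 0→2: ·

0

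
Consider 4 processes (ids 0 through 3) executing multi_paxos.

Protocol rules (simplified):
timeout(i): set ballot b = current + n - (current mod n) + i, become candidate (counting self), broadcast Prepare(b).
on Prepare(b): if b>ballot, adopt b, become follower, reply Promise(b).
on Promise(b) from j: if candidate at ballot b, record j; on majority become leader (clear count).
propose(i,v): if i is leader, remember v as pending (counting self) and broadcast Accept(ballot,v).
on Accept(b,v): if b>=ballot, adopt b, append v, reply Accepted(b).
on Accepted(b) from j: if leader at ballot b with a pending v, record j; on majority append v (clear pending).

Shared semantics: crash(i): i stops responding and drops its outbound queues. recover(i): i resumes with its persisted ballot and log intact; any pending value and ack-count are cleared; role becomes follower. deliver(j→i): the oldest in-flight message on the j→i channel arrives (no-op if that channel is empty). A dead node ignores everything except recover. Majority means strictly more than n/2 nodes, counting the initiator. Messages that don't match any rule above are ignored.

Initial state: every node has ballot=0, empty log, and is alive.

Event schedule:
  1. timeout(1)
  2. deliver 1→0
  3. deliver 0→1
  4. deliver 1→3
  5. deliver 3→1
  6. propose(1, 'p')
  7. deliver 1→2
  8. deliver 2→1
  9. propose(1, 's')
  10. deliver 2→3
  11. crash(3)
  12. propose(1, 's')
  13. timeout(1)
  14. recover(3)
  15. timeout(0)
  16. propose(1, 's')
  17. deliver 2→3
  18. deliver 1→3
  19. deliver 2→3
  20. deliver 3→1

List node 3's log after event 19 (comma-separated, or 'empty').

p

after 1 — timeout(1): n1:cand/b5/[-]
after 2 — deliver 1→0: n0:foll/b5/[-]
after 3 — deliver 0→1: ·
after 4 — deliver 1→3: n3:foll/b5/[-]
after 5 — deliver 3→1: n1:lead/b5/[-]
after 6 — propose(1,'p'): ·
after 7 — deliver 1→2: n2:foll/b5/[-]
after 8 — deliver 2→1: ·
after 9 — propose(1,'s'): ·
after 10 — deliver 2→3: ·
after 11 — crash(3): n3:✗foll/b5/[-]
after 12 — propose(1,'s'): ·
after 13 — timeout(1): n1:cand/b9/[-]
after 14 — recover(3): n3:foll/b5/[-]
after 15 — timeout(0): n0:cand/b8/[-]
after 16 — propose(1,'s'): ·
after 17 — deliver 2→3: ·
after 18 — deliver 1→3: n3:foll/b5/[p]
after 19 — deliver 2→3: ·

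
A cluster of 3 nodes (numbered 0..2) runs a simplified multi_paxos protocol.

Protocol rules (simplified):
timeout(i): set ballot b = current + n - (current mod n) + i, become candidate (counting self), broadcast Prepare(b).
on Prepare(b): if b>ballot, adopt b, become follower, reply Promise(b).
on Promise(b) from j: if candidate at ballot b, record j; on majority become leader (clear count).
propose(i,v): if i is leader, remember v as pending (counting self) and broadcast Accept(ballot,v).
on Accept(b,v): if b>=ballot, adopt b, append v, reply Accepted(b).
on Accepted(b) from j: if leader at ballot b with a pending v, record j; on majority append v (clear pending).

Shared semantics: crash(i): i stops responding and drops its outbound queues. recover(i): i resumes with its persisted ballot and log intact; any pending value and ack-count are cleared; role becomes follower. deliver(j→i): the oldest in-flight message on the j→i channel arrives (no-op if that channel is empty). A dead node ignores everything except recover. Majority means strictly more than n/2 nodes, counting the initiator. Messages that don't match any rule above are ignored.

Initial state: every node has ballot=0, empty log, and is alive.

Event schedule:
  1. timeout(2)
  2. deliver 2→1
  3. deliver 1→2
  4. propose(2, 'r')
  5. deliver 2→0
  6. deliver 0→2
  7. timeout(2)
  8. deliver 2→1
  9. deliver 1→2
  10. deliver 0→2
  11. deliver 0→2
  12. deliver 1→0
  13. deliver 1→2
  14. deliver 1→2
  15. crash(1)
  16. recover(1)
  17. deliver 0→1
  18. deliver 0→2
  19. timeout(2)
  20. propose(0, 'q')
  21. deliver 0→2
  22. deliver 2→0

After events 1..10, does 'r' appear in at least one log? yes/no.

yes

step 1 timeout(2): 2={cand,b=5,log=-}
step 2 deliver 2→1: 1={foll,b=5,log=-}
step 3 deliver 1→2: 2={lead,b=5,log=-}
step 4 propose(2,'r'): —
step 5 deliver 2→0: 0={foll,b=5,log=-}
step 6 deliver 0→2: —
step 7 timeout(2): 2={cand,b=8,log=-}
step 8 deliver 2→1: 1={foll,b=5,log=r}
step 9 deliver 1→2: —
step 10 deliver 0→2: —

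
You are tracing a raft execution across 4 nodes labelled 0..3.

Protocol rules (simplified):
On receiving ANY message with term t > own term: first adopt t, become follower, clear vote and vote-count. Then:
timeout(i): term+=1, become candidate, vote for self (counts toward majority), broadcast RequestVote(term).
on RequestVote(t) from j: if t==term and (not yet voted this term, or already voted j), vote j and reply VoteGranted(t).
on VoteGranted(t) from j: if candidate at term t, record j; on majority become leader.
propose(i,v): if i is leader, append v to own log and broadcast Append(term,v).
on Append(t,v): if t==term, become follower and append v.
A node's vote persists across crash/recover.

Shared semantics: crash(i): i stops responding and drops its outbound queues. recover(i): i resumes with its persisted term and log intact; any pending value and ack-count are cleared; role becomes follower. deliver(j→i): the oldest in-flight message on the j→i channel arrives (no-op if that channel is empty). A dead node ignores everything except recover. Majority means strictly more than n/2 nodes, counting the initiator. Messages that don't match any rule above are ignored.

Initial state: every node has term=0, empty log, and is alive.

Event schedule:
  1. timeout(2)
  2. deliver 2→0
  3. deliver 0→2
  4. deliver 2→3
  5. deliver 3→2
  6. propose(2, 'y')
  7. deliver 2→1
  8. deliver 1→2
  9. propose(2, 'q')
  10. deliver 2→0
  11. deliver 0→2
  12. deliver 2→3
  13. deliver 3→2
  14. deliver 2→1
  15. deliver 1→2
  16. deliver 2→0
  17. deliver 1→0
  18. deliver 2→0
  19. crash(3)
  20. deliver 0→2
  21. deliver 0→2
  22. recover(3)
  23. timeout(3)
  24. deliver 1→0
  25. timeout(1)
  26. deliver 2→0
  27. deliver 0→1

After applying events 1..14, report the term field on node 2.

step 1 timeout(2): 2={cand,t=1,log=-}
step 2 deliver 2→0: 0={foll,t=1,log=-}
step 3 deliver 0→2: —
step 4 deliver 2→3: 3={foll,t=1,log=-}
step 5 deliver 3→2: 2={lead,t=1,log=-}
step 6 propose(2,'y'): 2={lead,t=1,log=y}
step 7 deliver 2→1: 1={foll,t=1,log=-}
step 8 deliver 1→2: —
step 9 propose(2,'q'): 2={lead,t=1,log=y,q}
step 10 deliver 2→0: 0={foll,t=1,log=y}
step 11 deliver 0→2: —
step 12 deliver 2→3: 3={foll,t=1,log=y}
step 13 deliver 3→2: —
step 14 deliver 2→1: 1={foll,t=1,log=y}

1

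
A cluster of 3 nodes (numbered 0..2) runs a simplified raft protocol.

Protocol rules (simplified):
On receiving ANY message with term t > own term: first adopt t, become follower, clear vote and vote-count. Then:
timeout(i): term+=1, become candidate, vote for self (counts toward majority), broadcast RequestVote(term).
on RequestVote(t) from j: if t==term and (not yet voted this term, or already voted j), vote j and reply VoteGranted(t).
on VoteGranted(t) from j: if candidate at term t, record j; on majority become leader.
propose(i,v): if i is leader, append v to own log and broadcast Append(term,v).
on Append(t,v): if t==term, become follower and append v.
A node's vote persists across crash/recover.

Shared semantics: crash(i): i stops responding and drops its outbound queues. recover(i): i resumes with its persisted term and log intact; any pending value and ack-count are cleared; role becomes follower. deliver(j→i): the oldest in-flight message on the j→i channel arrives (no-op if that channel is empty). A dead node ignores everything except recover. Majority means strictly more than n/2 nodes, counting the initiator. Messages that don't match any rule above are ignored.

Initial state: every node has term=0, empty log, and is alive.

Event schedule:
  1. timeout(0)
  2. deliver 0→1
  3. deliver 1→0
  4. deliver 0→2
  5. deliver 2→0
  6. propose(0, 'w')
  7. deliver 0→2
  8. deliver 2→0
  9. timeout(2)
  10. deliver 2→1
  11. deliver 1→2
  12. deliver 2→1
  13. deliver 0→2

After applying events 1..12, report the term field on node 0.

1

1. timeout(0):  <0:cand t1 ->
2. deliver 0→1:  <1:foll t1 ->
3. deliver 1→0:  <0:lead t1 ->
4. deliver 0→2:  <2:foll t1 ->
5. deliver 2→0:  nop
6. propose(0,'w'):  <0:lead t1 w>
7. deliver 0→2:  <2:foll t1 w>
8. deliver 2→0:  nop
9. timeout(2):  <2:cand t2 w>
10. deliver 2→1:  <1:foll t2 ->
11. deliver 1→2:  <2:lead t2 w>
12. deliver 2→1:  nop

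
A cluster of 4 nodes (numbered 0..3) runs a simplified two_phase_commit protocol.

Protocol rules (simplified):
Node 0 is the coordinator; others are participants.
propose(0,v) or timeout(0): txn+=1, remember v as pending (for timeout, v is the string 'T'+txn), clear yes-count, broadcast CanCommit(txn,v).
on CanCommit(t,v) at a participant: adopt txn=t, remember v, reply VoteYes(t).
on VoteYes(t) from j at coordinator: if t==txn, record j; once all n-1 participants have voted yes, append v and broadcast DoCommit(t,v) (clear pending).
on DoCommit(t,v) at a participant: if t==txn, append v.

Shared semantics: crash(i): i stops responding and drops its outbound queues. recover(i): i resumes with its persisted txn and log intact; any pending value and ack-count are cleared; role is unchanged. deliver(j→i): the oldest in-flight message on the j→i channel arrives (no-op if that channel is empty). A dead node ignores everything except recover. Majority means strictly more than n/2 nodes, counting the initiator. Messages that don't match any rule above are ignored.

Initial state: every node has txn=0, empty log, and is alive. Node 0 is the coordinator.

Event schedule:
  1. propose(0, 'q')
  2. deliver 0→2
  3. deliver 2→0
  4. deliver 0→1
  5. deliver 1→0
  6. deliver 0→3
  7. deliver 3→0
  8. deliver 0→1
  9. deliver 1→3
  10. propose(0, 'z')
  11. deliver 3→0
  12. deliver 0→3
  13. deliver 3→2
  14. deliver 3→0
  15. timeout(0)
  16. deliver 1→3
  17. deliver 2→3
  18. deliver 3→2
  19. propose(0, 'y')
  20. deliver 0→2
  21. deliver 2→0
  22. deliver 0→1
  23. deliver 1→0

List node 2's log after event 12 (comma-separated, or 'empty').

after 1 — propose(0,'q'): n0:coor/t1/[-]
after 2 — deliver 0→2: n2:part/t1/[-]
after 3 — deliver 2→0: ·
after 4 — deliver 0→1: n1:part/t1/[-]
after 5 — deliver 1→0: ·
after 6 — deliver 0→3: n3:part/t1/[-]
after 7 — deliver 3→0: n0:coor/t1/[q]
after 8 — deliver 0→1: n1:part/t1/[q]
after 9 — deliver 1→3: ·
after 10 — propose(0,'z'): n0:coor/t2/[q]
after 11 — deliver 3→0: ·
after 12 — deliver 0→3: n3:part/t1/[q]

empty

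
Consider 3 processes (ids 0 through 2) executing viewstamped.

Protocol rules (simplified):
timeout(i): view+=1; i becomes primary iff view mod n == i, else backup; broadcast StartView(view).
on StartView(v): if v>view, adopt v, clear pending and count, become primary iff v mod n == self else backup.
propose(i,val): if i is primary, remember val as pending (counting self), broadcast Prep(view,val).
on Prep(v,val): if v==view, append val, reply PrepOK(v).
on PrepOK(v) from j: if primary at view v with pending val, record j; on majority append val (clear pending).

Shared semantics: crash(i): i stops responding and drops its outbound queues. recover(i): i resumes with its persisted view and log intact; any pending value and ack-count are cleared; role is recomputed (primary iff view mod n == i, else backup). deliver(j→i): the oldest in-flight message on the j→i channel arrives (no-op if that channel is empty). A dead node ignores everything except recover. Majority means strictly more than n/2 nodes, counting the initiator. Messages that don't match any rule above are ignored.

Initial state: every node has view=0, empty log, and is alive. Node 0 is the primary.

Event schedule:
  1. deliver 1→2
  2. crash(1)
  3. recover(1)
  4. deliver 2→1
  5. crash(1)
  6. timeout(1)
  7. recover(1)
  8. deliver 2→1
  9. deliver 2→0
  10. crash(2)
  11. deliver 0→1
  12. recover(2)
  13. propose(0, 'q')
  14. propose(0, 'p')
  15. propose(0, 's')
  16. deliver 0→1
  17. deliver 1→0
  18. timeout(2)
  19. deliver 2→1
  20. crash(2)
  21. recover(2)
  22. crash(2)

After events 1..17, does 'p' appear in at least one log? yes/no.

no

1. deliver 1→2:  nop
2. crash(1):  <1:✗back v0 ->
3. recover(1):  <1:back v0 ->
4. deliver 2→1:  nop
5. crash(1):  <1:✗back v0 ->
6. timeout(1):  nop
7. recover(1):  <1:back v0 ->
8. deliver 2→1:  nop
9. deliver 2→0:  nop
10. crash(2):  <2:✗back v0 ->
11. deliver 0→1:  nop
12. recover(2):  <2:back v0 ->
13. propose(0,'q'):  nop
14. propose(0,'p'):  nop
15. propose(0,'s'):  nop
16. deliver 0→1:  <1:back v0 q>
17. deliver 1→0:  <0:prim v0 s>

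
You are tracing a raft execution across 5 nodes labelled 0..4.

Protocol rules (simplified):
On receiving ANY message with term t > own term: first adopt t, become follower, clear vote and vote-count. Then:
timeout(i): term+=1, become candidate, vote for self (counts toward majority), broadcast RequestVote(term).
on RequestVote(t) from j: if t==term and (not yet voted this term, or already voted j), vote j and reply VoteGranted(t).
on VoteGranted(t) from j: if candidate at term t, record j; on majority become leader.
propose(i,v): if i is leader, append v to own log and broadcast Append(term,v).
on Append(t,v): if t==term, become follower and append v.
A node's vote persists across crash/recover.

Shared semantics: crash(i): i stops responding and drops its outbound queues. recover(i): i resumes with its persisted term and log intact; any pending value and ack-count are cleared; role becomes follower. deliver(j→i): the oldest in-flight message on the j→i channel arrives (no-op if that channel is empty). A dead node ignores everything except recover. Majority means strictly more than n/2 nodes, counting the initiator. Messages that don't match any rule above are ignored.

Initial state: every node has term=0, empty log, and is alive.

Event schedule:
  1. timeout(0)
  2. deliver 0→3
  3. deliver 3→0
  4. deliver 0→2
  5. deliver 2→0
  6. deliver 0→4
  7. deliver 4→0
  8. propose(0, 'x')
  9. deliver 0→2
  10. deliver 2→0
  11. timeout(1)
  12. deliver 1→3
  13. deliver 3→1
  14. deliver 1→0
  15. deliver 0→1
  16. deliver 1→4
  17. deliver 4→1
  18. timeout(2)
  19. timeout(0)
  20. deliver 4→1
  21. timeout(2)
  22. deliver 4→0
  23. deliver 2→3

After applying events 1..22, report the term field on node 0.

2

after 1 — timeout(0): n0:cand/t1/[-]
after 2 — deliver 0→3: n3:foll/t1/[-]
after 3 — deliver 3→0: ·
after 4 — deliver 0→2: n2:foll/t1/[-]
after 5 — deliver 2→0: n0:lead/t1/[-]
after 6 — deliver 0→4: n4:foll/t1/[-]
after 7 — deliver 4→0: ·
after 8 — propose(0,'x'): n0:lead/t1/[x]
after 9 — deliver 0→2: n2:foll/t1/[x]
after 10 — deliver 2→0: ·
after 11 — timeout(1): n1:cand/t1/[-]
after 12 — deliver 1→3: ·
after 13 — deliver 3→1: ·
after 14 — deliver 1→0: ·
after 15 — deliver 0→1: ·
after 16 — deliver 1→4: ·
after 17 — deliver 4→1: ·
after 18 — timeout(2): n2:cand/t2/[x]
after 19 — timeout(0): n0:cand/t2/[x]
after 20 — deliver 4→1: ·
after 21 — timeout(2): n2:cand/t3/[x]
after 22 — deliver 4→0: ·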